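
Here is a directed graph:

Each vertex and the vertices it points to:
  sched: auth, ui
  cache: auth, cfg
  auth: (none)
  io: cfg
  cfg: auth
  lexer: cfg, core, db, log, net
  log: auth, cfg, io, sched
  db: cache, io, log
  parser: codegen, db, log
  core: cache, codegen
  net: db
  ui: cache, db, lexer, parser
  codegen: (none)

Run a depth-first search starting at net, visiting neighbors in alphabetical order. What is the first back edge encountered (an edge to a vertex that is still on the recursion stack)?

DFS from net (visiting neighbors in alphabetical order); mark gray on enter, black on exit:
net gray
  db gray
    cache gray
      auth gray
      auth black
      cfg gray
        cfg→auth: auth black — skip
      cfg black
    cache black
    io gray
      io→cfg: cfg black — skip
    io black
    log gray
      log→auth: auth black — skip
      log→cfg: cfg black — skip
      log→io: io black — skip
      sched gray
        sched→auth: auth black — skip
        ui gray
          ui→cache: cache black — skip
          ui→db: db is gray → back edge
First back edge: ui → db.

ui→db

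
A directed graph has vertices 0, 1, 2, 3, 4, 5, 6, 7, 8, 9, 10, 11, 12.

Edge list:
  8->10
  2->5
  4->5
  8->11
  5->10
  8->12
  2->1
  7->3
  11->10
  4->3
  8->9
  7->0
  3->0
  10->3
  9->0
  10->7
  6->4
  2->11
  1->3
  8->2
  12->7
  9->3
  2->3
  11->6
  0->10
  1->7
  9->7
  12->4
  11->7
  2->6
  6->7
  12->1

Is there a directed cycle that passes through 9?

No

9 lies on a cycle iff there is a path from 9 back to itself.
Exploring from 9, it never reaches itself; equivalently, its strongly connected component is a singleton.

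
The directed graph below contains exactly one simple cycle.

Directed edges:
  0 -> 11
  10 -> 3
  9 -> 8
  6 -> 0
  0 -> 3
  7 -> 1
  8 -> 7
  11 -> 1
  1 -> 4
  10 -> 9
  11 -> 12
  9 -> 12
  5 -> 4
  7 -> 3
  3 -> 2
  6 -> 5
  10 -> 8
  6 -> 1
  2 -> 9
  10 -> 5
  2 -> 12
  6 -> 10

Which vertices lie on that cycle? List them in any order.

2, 3, 7, 8, 9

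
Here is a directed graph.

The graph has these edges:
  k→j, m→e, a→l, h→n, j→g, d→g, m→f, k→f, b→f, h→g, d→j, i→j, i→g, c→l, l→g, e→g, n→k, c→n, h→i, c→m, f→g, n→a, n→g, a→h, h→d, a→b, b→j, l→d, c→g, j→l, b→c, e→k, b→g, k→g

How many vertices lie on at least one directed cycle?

A vertex is on a directed cycle iff it belongs to a strongly connected component of size ≥ 2 (or has a self-loop).
The vertices on cycles are {a, b, c, d, h, j, l, n} — 8 in total.

8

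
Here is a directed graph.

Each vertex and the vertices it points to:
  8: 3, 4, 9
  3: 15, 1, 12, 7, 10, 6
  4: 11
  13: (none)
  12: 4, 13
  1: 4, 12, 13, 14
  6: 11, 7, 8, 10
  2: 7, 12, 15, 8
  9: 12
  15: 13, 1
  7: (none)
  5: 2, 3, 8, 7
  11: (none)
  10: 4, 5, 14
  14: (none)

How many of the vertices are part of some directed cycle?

6

A vertex is on a directed cycle iff it belongs to a strongly connected component of size ≥ 2 (or has a self-loop).
The vertices on cycles are {2, 3, 5, 6, 8, 10} — 6 in total.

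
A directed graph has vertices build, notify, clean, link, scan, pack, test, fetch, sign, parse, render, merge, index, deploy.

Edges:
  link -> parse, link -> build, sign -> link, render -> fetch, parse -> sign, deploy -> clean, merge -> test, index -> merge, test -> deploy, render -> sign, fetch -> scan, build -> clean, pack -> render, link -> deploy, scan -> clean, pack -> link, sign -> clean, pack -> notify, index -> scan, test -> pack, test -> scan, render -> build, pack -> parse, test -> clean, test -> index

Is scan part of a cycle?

No

scan lies on a cycle iff there is a path from scan back to itself.
Exploring from scan, it never reaches itself; equivalently, its strongly connected component is a singleton.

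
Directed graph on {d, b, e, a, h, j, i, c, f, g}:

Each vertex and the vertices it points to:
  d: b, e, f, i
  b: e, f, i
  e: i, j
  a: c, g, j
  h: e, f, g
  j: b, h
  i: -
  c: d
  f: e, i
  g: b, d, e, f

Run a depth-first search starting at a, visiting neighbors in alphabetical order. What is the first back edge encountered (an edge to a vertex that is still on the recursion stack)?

j→b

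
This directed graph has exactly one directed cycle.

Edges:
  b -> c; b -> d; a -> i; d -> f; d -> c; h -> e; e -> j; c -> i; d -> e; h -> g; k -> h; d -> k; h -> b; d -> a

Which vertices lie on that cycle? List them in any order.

DFS with gray/black marking from h:
h gray
  g gray
  g black
  b gray
    c gray
      i gray
      i black
    c black
    d gray
      k gray
        k→h: h is gray → back edge
Back edge closes the cycle h → b → d → k → h; its vertices are {b, d, h, k}.

b, d, h, k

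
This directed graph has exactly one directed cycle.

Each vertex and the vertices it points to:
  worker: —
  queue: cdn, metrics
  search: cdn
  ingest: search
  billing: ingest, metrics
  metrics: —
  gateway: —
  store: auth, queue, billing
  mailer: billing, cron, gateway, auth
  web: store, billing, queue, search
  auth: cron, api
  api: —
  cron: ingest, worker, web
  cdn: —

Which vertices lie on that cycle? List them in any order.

DFS with gray/black marking from cron:
cron gray
  ingest gray
    search gray
      cdn gray
      cdn black
    search black
  ingest black
  worker gray
  worker black
  web gray
    store gray
      auth gray
        auth→cron: cron is gray → back edge
Back edge closes the cycle cron → web → store → auth → cron; its vertices are {web, auth, cron, store}.

web, auth, cron, store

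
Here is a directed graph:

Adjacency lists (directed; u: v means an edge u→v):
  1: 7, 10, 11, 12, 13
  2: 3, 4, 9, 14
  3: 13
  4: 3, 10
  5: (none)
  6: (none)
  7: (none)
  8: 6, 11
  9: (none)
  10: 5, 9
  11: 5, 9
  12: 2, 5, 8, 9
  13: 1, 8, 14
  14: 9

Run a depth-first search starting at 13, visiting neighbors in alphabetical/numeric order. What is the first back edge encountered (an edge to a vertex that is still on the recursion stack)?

3→13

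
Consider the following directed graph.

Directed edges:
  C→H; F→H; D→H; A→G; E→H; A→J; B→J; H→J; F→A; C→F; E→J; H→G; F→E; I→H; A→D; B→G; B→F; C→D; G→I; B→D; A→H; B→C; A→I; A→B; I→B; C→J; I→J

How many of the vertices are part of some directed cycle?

9

A vertex is on a directed cycle iff it belongs to a strongly connected component of size ≥ 2 (or has a self-loop).
The vertices on cycles are {A, B, C, D, E, F, G, H, I} — 9 in total.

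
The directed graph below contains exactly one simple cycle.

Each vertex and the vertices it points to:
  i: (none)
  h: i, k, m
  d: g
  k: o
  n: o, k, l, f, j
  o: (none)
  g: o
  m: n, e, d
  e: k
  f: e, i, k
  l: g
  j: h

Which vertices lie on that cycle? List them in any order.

h, j, m, n

DFS with gray/black marking from m:
m gray
  n gray
    o gray
    o black
    k gray
      k→o: o black — skip
    k black
    l gray
      g gray
        g→o: o black — skip
      g black
    l black
    f gray
      e gray
        e→k: k black — skip
      e black
      i gray
      i black
      f→k: k black — skip
    f black
    j gray
      h gray
        h→i: i black — skip
        h→k: k black — skip
        h→m: m is gray → back edge
Back edge closes the cycle m → n → j → h → m; its vertices are {h, j, m, n}.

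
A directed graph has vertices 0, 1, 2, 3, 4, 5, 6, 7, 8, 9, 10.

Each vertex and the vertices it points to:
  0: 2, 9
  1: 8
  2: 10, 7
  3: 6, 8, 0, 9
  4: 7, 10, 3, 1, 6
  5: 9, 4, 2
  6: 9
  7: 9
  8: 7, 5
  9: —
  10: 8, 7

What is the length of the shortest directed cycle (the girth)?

For each vertex v, BFS finds the shortest path from v back to v.
The shortest such closed walk is 8 → 5 → 4 → 3 → 8, length 4.

4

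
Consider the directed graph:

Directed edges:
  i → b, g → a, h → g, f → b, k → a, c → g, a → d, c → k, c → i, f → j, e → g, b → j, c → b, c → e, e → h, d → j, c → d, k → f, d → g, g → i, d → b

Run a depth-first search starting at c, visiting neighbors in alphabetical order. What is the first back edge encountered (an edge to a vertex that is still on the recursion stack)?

a->d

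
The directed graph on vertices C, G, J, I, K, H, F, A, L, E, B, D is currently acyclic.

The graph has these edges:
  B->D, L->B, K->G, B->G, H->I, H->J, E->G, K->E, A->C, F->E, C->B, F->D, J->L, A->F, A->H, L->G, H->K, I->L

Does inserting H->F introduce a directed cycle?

No

Adding H→F creates a cycle iff F can already reach H.
Explore from F: no path reaches H. The graph stays acyclic.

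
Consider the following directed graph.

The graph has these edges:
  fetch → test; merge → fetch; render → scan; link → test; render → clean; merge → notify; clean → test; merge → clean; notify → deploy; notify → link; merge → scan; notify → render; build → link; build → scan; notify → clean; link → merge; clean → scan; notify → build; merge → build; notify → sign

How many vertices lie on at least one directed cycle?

4

A vertex is on a directed cycle iff it belongs to a strongly connected component of size ≥ 2 (or has a self-loop).
The vertices on cycles are {link, build, merge, notify} — 4 in total.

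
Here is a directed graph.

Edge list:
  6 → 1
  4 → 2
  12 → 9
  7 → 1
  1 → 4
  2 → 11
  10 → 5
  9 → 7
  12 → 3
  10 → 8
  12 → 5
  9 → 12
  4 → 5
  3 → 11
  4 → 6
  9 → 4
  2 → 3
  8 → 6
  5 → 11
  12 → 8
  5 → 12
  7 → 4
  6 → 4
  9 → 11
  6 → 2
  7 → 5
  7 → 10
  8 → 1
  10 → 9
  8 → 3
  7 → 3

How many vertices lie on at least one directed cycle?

9

A vertex is on a directed cycle iff it belongs to a strongly connected component of size ≥ 2 (or has a self-loop).
The vertices on cycles are {1, 4, 5, 6, 7, 8, 9, 10, 12} — 9 in total.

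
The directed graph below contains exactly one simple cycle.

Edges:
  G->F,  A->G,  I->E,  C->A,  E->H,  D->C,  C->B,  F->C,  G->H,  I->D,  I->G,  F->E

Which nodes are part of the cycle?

A, C, F, G

DFS with gray/black marking from G:
G gray
  F gray
    E gray
      H gray
      H black
    E black
    C gray
      A gray
        A→G: G is gray → back edge
Back edge closes the cycle G → F → C → A → G; its vertices are {A, C, F, G}.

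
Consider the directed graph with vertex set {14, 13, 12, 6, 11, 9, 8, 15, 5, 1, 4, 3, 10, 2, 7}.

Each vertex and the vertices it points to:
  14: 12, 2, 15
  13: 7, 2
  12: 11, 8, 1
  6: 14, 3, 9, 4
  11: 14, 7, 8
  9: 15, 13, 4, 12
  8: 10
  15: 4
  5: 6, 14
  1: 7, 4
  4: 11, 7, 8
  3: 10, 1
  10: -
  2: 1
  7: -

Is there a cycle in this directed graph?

Yes

DFS with white/gray/black marking, starting from 13:
13 gray
  7 gray
  7 black
  2 gray
    1 gray
      1→7: 7 black — skip
      4 gray
        11 gray
          14 gray
            12 gray
              12→11: 11 is gray → back edge
Back edge found, so a cycle exists: 11 → 14 → 12 → 11.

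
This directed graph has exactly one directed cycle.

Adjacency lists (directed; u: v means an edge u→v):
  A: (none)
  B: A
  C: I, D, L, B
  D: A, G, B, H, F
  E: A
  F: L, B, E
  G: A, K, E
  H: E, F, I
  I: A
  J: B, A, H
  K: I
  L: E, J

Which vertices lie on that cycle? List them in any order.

F, H, J, L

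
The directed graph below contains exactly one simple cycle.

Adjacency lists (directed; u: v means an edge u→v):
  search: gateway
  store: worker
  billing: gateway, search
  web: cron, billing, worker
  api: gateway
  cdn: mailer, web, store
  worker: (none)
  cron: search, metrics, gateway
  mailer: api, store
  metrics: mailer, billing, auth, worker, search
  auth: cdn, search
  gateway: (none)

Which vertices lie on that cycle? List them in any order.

DFS with gray/black marking from cron:
cron gray
  search gray
    gateway gray
    gateway black
  search black
  metrics gray
    mailer gray
      api gray
        api→gateway: gateway black — skip
      api black
      store gray
        worker gray
        worker black
      store black
    mailer black
    billing gray
      billing→gateway: gateway black — skip
      billing→search: search black — skip
    billing black
    auth gray
      cdn gray
        cdn→mailer: mailer black — skip
        web gray
          web→cron: cron is gray → back edge
Back edge closes the cycle cron → metrics → auth → cdn → web → cron; its vertices are {cdn, web, auth, cron, metrics}.

cdn, web, auth, cron, metrics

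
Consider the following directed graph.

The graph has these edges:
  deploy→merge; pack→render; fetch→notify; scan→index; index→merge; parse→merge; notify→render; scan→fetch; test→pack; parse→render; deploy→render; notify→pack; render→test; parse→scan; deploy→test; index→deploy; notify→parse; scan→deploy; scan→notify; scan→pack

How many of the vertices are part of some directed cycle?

7

A vertex is on a directed cycle iff it belongs to a strongly connected component of size ≥ 2 (or has a self-loop).
The vertices on cycles are {pack, scan, test, fetch, parse, notify, render} — 7 in total.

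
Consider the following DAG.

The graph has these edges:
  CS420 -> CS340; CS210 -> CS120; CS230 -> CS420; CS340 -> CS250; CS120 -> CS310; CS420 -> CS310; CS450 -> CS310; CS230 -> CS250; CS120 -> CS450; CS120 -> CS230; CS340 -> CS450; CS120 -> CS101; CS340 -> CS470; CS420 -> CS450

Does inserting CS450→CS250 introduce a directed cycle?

No

Adding CS450→CS250 creates a cycle iff CS250 can already reach CS450.
Explore from CS250: no path reaches CS450. The graph stays acyclic.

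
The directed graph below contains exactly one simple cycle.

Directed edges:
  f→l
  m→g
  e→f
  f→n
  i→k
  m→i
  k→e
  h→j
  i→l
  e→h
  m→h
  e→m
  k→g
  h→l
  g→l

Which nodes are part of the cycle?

e, i, k, m

DFS with gray/black marking from e:
e gray
  m gray
    i gray
      l gray
      l black
      k gray
        g gray
          g→l: l black — skip
        g black
        k→e: e is gray → back edge
Back edge closes the cycle e → m → i → k → e; its vertices are {e, i, k, m}.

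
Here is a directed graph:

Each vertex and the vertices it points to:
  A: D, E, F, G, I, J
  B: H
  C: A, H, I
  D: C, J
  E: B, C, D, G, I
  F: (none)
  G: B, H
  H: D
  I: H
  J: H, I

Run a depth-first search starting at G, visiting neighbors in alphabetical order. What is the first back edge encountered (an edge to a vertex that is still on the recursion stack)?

DFS from G (visiting neighbors in alphabetical order); mark gray on enter, black on exit:
G gray
  B gray
    H gray
      D gray
        C gray
          A gray
            A→D: D is gray → back edge
First back edge: A → D.

A→D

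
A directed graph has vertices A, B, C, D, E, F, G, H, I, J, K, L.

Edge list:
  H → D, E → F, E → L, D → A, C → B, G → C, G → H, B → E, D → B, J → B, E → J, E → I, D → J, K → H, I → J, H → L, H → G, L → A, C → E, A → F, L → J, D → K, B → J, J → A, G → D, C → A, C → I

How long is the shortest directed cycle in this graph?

2

For each vertex v, BFS finds the shortest path from v back to v.
The shortest such closed walk is G → H → G, length 2.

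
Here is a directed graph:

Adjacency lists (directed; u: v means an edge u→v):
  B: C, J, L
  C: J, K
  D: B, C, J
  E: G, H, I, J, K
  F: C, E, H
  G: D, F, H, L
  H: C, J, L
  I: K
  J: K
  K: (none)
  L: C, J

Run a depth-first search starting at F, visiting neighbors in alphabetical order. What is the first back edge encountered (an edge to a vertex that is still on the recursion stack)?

G->F

DFS from F (visiting neighbors in alphabetical order); mark gray on enter, black on exit:
F gray
  C gray
    J gray
      K gray
      K black
    J black
    C→K: K black — skip
  C black
  E gray
    G gray
      D gray
        B gray
          B→C: C black — skip
          B→J: J black — skip
          L gray
            L→C: C black — skip
            L→J: J black — skip
          L black
        B black
        D→C: C black — skip
        D→J: J black — skip
      D black
      G→F: F is gray → back edge
First back edge: G → F.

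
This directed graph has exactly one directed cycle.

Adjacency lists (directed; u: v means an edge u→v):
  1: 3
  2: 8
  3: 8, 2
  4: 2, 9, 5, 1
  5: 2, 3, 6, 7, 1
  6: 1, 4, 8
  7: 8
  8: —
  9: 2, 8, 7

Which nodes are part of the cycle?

4, 5, 6

DFS with gray/black marking from 6:
6 gray
  1 gray
    3 gray
      8 gray
      8 black
      2 gray
        2→8: 8 black — skip
      2 black
    3 black
  1 black
  4 gray
    4→2: 2 black — skip
    9 gray
      9→2: 2 black — skip
      9→8: 8 black — skip
      7 gray
        7→8: 8 black — skip
      7 black
    9 black
    5 gray
      5→2: 2 black — skip
      5→3: 3 black — skip
      5→6: 6 is gray → back edge
Back edge closes the cycle 6 → 4 → 5 → 6; its vertices are {4, 5, 6}.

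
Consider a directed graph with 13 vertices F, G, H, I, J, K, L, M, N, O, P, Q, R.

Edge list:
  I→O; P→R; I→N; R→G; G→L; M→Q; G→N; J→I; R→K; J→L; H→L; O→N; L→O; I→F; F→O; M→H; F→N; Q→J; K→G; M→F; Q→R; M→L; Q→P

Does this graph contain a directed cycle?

DFS with white/gray/black marking, starting from L:
L gray
  O gray
    N gray
    N black
  O black
L black
F gray
  F→N: N black — skip
  F→O: O black — skip
F black
G gray
  G→L: L black — skip
  G→N: N black — skip
G black
H gray
  H→L: L black — skip
H black
I gray
  I→N: N black — skip
  I→F: F black — skip
  I→O: O black — skip
I black
J gray
  J→I: I black — skip
  J→L: L black — skip
J black
K gray
  K→G: G black — skip
K black
M gray
  M→L: L black — skip
  Q gray
    R gray
      R→K: K black — skip
      R→G: G black — skip
    R black
    P gray
      P→R: R black — skip
    P black
    Q→J: J black — skip
  Q black
  M→F: F black — skip
  M→H: H black — skip
M black
Every edge goes to a white or black vertex — no back edge, so the graph is acyclic.

No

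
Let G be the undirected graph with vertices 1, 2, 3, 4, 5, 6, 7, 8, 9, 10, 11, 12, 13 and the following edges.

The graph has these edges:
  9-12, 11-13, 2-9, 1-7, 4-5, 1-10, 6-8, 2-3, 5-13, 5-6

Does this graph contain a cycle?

DFS, tracking each vertex's parent; an edge to a visited non-parent vertex closes a cycle.
Start from 8:
visit 8 (parent –)
  visit 6 (parent 8)
    6–8: parent, skip
    visit 5 (parent 6)
      visit 4 (parent 5)
        4–5: parent, skip
      visit 13 (parent 5)
        13–5: parent, skip
        visit 11 (parent 13)
          11–13: parent, skip
      5–6: parent, skip
visit 1 (parent –)
  visit 10 (parent 1)
    10–1: parent, skip
  visit 7 (parent 1)
    7–1: parent, skip
visit 2 (parent –)
  visit 9 (parent 2)
    visit 12 (parent 9)
      12–9: parent, skip
    9–2: parent, skip
  visit 3 (parent 2)
    3–2: parent, skip
No non-parent visited neighbor found — the graph is a forest.

No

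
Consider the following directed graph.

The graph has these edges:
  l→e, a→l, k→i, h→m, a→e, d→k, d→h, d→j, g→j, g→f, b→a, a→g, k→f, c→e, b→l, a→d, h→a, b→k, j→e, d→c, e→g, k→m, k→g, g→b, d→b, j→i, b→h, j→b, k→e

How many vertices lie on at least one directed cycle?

10

A vertex is on a directed cycle iff it belongs to a strongly connected component of size ≥ 2 (or has a self-loop).
The vertices on cycles are {a, b, c, d, e, g, h, j, k, l} — 10 in total.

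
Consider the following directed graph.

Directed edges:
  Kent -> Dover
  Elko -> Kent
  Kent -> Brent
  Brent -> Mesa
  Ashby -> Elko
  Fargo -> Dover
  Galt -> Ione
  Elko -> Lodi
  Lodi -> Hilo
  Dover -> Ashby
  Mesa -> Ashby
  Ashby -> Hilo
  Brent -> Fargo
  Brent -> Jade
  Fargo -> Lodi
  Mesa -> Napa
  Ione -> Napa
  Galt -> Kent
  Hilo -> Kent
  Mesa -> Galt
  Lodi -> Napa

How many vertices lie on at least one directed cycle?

A vertex is on a directed cycle iff it belongs to a strongly connected component of size ≥ 2 (or has a self-loop).
The vertices on cycles are {Elko, Galt, Hilo, Kent, Lodi, Mesa, Ashby, Brent, Dover, Fargo} — 10 in total.

10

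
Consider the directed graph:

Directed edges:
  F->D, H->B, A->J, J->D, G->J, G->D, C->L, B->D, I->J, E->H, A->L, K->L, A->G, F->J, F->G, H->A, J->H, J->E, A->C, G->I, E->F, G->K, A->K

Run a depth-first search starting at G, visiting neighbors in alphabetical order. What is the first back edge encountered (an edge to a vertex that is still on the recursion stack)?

F→G

DFS from G (visiting neighbors in alphabetical order); mark gray on enter, black on exit:
G gray
  D gray
  D black
  I gray
    J gray
      J→D: D black — skip
      E gray
        F gray
          F→D: D black — skip
          F→G: G is gray → back edge
First back edge: F → G.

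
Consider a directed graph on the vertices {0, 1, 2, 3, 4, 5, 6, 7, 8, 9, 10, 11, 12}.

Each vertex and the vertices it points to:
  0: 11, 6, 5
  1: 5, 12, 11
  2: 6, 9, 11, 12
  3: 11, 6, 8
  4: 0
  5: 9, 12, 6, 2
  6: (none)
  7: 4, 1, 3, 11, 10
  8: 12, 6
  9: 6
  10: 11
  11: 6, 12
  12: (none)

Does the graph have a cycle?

No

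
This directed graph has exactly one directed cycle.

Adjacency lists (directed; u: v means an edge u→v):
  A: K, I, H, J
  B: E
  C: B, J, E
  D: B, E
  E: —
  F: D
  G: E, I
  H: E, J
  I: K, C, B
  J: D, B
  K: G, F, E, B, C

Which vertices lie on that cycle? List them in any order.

DFS with gray/black marking from I:
I gray
  K gray
    G gray
      E gray
      E black
      G→I: I is gray → back edge
Back edge closes the cycle I → K → G → I; its vertices are {G, I, K}.

G, I, K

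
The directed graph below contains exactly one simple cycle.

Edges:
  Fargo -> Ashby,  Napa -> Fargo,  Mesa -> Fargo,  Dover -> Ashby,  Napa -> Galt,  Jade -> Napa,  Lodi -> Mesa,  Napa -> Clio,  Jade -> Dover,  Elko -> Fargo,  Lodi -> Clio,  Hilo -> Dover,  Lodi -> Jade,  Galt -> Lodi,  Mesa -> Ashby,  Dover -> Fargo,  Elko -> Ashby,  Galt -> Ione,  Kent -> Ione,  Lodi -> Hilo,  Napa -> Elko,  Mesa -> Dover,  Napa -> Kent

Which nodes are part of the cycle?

DFS with gray/black marking from Lodi:
Lodi gray
  Mesa gray
    Fargo gray
      Ashby gray
      Ashby black
    Fargo black
    Dover gray
      Dover→Ashby: Ashby black — skip
      Dover→Fargo: Fargo black — skip
    Dover black
    Mesa→Ashby: Ashby black — skip
  Mesa black
  Clio gray
  Clio black
  Jade gray
    Jade→Dover: Dover black — skip
    Napa gray
      Kent gray
        Ione gray
        Ione black
      Kent black
      Napa→Clio: Clio black — skip
      Elko gray
        Elko→Fargo: Fargo black — skip
        Elko→Ashby: Ashby black — skip
      Elko black
      Galt gray
        Galt→Lodi: Lodi is gray → back edge
Back edge closes the cycle Lodi → Jade → Napa → Galt → Lodi; its vertices are {Galt, Jade, Lodi, Napa}.

Galt, Jade, Lodi, Napa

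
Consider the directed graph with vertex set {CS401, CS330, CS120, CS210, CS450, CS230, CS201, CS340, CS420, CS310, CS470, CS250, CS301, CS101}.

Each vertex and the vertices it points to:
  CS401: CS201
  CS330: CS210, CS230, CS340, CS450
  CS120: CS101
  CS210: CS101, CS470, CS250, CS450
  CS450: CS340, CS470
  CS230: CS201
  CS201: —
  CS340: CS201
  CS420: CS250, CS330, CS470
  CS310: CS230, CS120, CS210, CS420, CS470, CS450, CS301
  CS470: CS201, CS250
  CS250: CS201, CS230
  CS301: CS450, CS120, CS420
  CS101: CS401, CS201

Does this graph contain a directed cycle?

DFS with white/gray/black marking, starting from CS210:
CS210 gray
  CS101 gray
    CS401 gray
      CS201 gray
      CS201 black
    CS401 black
    CS101→CS201: CS201 black — skip
  CS101 black
  CS470 gray
    CS470→CS201: CS201 black — skip
    CS250 gray
      CS250→CS201: CS201 black — skip
      CS230 gray
        CS230→CS201: CS201 black — skip
      CS230 black
    CS250 black
  CS470 black
  CS210→CS250: CS250 black — skip
  CS450 gray
    CS340 gray
      CS340→CS201: CS201 black — skip
    CS340 black
    CS450→CS470: CS470 black — skip
  CS450 black
CS210 black
CS330 gray
  CS330→CS210: CS210 black — skip
  CS330→CS230: CS230 black — skip
  CS330→CS340: CS340 black — skip
  CS330→CS450: CS450 black — skip
CS330 black
CS120 gray
  CS120→CS101: CS101 black — skip
CS120 black
CS420 gray
  CS420→CS250: CS250 black — skip
  CS420→CS330: CS330 black — skip
  CS420→CS470: CS470 black — skip
CS420 black
CS310 gray
  CS310→CS230: CS230 black — skip
  CS310→CS120: CS120 black — skip
  CS310→CS210: CS210 black — skip
  CS310→CS420: CS420 black — skip
  CS310→CS470: CS470 black — skip
  CS310→CS450: CS450 black — skip
  CS301 gray
    CS301→CS450: CS450 black — skip
    CS301→CS120: CS120 black — skip
    CS301→CS420: CS420 black — skip
  CS301 black
CS310 black
Every edge goes to a white or black vertex — no back edge, so the graph is acyclic.

No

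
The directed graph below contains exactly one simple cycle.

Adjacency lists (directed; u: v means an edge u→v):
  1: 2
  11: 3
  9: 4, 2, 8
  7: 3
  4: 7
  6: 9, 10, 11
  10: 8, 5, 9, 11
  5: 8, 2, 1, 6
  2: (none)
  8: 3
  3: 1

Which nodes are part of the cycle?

5, 6, 10

DFS with gray/black marking from 6:
6 gray
  9 gray
    4 gray
      7 gray
        3 gray
          1 gray
            2 gray
            2 black
          1 black
        3 black
      7 black
    4 black
    9→2: 2 black — skip
    8 gray
      8→3: 3 black — skip
    8 black
  9 black
  10 gray
    10→8: 8 black — skip
    5 gray
      5→8: 8 black — skip
      5→2: 2 black — skip
      5→1: 1 black — skip
      5→6: 6 is gray → back edge
Back edge closes the cycle 6 → 10 → 5 → 6; its vertices are {5, 6, 10}.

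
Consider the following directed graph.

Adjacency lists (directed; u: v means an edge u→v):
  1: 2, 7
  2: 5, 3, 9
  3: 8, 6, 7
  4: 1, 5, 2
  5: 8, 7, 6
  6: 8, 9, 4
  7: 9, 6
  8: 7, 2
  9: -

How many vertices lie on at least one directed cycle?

A vertex is on a directed cycle iff it belongs to a strongly connected component of size ≥ 2 (or has a self-loop).
The vertices on cycles are {1, 2, 3, 4, 5, 6, 7, 8} — 8 in total.

8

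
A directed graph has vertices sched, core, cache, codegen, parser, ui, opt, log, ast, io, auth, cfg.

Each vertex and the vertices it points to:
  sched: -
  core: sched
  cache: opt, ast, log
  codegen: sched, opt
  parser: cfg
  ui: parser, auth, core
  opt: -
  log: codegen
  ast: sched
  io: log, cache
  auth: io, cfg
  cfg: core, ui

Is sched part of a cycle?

No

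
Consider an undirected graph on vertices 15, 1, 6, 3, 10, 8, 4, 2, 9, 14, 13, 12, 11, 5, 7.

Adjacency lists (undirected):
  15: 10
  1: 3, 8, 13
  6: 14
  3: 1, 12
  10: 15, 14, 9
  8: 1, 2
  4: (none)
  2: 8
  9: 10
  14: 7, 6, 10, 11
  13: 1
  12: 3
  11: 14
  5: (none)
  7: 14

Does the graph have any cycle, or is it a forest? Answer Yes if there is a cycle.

No

DFS, tracking each vertex's parent; an edge to a visited non-parent vertex closes a cycle.
Start from 5:
visit 5 (parent –)
visit 15 (parent –)
  visit 10 (parent 15)
    10–15: parent, skip
    visit 14 (parent 10)
      visit 7 (parent 14)
        7–14: parent, skip
      visit 6 (parent 14)
        6–14: parent, skip
      14–10: parent, skip
      visit 11 (parent 14)
        11–14: parent, skip
    visit 9 (parent 10)
      9–10: parent, skip
visit 1 (parent –)
  visit 3 (parent 1)
    3–1: parent, skip
    visit 12 (parent 3)
      12–3: parent, skip
  visit 8 (parent 1)
    8–1: parent, skip
    visit 2 (parent 8)
      2–8: parent, skip
  visit 13 (parent 1)
    13–1: parent, skip
visit 4 (parent –)
No non-parent visited neighbor found — the graph is a forest.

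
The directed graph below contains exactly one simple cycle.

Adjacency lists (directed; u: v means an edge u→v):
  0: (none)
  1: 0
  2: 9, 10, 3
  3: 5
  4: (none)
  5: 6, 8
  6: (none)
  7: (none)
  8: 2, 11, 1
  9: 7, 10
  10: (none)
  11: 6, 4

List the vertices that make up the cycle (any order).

DFS with gray/black marking from 8:
8 gray
  2 gray
    9 gray
      7 gray
      7 black
      10 gray
      10 black
    9 black
    2→10: 10 black — skip
    3 gray
      5 gray
        6 gray
        6 black
        5→8: 8 is gray → back edge
Back edge closes the cycle 8 → 2 → 3 → 5 → 8; its vertices are {2, 3, 5, 8}.

2, 3, 5, 8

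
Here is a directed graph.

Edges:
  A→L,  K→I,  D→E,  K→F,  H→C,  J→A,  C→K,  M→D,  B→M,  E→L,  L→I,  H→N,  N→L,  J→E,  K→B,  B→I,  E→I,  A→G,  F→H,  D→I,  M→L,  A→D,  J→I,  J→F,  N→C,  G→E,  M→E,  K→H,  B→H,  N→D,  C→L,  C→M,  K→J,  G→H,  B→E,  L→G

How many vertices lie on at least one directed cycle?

13

A vertex is on a directed cycle iff it belongs to a strongly connected component of size ≥ 2 (or has a self-loop).
The vertices on cycles are {A, B, C, D, E, F, G, H, J, K, L, M, N} — 13 in total.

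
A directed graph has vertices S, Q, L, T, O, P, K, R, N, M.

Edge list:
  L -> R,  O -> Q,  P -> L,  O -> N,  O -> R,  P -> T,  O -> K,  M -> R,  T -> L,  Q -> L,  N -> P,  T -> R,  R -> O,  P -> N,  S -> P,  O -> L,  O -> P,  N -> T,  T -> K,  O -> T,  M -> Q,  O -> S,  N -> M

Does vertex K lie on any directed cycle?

No

K lies on a cycle iff there is a path from K back to itself.
Exploring from K, it never reaches itself; equivalently, its strongly connected component is a singleton.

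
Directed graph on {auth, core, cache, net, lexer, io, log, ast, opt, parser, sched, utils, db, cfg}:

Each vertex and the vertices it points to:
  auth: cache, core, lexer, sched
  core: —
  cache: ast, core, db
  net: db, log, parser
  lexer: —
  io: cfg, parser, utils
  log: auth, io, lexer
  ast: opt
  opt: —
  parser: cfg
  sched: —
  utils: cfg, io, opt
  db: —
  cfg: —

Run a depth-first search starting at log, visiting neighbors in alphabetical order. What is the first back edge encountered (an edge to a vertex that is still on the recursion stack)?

DFS from log (visiting neighbors in alphabetical order); mark gray on enter, black on exit:
log gray
  auth gray
    cache gray
      ast gray
        opt gray
        opt black
      ast black
      core gray
      core black
      db gray
      db black
    cache black
    auth→core: core black — skip
    lexer gray
    lexer black
    sched gray
    sched black
  auth black
  io gray
    cfg gray
    cfg black
    parser gray
      parser→cfg: cfg black — skip
    parser black
    utils gray
      utils→cfg: cfg black — skip
      utils→io: io is gray → back edge
First back edge: utils → io.

utils->io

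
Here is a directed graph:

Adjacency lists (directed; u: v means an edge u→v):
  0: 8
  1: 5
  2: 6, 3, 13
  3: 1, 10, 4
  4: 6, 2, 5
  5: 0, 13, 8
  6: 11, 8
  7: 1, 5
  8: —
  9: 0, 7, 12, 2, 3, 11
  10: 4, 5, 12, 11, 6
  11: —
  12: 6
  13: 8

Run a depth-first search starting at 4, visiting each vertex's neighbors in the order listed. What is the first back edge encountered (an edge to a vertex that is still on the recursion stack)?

10→4

DFS from 4 (visiting each vertex's neighbors in the order listed); mark gray on enter, black on exit:
4 gray
  6 gray
    11 gray
    11 black
    8 gray
    8 black
  6 black
  2 gray
    2→6: 6 black — skip
    3 gray
      1 gray
        5 gray
          0 gray
            0→8: 8 black — skip
          0 black
          13 gray
            13→8: 8 black — skip
          13 black
          5→8: 8 black — skip
        5 black
      1 black
      10 gray
        10→4: 4 is gray → back edge
First back edge: 10 → 4.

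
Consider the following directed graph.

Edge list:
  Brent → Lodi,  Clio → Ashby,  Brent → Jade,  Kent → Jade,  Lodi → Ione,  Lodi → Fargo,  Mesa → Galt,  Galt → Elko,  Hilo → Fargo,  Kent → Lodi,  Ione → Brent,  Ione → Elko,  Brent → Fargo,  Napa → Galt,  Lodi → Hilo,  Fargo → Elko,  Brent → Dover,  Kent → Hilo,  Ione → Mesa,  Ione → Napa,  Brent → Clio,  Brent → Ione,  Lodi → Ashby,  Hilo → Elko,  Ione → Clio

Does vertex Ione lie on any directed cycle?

Yes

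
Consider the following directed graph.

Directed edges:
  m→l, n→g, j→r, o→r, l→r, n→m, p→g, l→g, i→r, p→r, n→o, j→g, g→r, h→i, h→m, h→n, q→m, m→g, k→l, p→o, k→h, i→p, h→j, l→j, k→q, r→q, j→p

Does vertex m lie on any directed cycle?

m is on a cycle iff m can reach itself via ≥1 edge.
m → g → r → q → m — yes.

Yes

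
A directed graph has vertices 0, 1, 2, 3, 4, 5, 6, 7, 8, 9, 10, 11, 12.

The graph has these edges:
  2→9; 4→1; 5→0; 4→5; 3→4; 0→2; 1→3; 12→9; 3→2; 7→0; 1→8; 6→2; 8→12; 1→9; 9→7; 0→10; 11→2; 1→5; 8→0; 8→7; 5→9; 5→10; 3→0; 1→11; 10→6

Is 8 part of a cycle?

8 lies on a cycle iff there is a path from 8 back to itself.
Exploring from 8, it never reaches itself; equivalently, its strongly connected component is a singleton.

No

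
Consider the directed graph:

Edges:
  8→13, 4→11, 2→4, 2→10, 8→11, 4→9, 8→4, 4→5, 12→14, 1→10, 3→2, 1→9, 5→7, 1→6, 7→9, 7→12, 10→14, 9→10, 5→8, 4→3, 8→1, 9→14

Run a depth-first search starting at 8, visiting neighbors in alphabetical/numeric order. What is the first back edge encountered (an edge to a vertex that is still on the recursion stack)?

2->4

DFS from 8 (visiting neighbors in alphabetical/numeric order); mark gray on enter, black on exit:
8 gray
  1 gray
    6 gray
    6 black
    9 gray
      10 gray
        14 gray
        14 black
      10 black
      9→14: 14 black — skip
    9 black
    1→10: 10 black — skip
  1 black
  4 gray
    3 gray
      2 gray
        2→4: 4 is gray → back edge
First back edge: 2 → 4.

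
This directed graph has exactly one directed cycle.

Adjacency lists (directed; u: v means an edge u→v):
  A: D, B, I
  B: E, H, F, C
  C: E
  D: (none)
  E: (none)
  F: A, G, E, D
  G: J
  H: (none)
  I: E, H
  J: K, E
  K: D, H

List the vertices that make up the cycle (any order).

DFS with gray/black marking from B:
B gray
  E gray
  E black
  H gray
  H black
  F gray
    A gray
      D gray
      D black
      A→B: B is gray → back edge
Back edge closes the cycle B → F → A → B; its vertices are {A, B, F}.

A, B, F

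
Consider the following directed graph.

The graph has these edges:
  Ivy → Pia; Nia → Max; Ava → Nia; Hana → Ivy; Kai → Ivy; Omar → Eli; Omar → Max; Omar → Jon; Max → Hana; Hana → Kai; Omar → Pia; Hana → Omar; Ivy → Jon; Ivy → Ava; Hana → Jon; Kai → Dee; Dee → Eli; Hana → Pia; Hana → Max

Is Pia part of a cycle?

Pia lies on a cycle iff there is a path from Pia back to itself.
Exploring from Pia, it never reaches itself; equivalently, its strongly connected component is a singleton.

No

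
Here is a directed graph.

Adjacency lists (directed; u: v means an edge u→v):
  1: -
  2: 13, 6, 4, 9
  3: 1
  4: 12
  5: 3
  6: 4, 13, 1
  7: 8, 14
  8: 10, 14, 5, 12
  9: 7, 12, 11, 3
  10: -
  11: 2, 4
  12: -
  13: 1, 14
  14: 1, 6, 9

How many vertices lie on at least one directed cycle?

8

A vertex is on a directed cycle iff it belongs to a strongly connected component of size ≥ 2 (or has a self-loop).
The vertices on cycles are {2, 6, 7, 8, 9, 11, 13, 14} — 8 in total.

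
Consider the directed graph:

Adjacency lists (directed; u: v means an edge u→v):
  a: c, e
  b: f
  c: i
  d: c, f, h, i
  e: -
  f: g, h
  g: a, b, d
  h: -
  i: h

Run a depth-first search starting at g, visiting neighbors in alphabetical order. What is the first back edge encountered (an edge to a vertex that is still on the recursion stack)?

DFS from g (visiting neighbors in alphabetical order); mark gray on enter, black on exit:
g gray
  a gray
    c gray
      i gray
        h gray
        h black
      i black
    c black
    e gray
    e black
  a black
  b gray
    f gray
      f→g: g is gray → back edge
First back edge: f → g.

f→g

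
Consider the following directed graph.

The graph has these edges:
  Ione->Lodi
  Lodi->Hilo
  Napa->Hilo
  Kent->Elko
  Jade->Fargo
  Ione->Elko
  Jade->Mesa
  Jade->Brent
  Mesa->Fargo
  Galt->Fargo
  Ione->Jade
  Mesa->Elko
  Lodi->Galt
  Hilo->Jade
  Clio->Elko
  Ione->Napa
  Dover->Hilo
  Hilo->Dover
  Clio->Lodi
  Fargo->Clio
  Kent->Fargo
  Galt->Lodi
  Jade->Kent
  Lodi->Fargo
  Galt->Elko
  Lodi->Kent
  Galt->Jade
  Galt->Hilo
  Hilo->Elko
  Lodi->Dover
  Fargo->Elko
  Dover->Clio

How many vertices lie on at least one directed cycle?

A vertex is on a directed cycle iff it belongs to a strongly connected component of size ≥ 2 (or has a self-loop).
The vertices on cycles are {Clio, Galt, Hilo, Jade, Kent, Lodi, Mesa, Dover, Fargo} — 9 in total.

9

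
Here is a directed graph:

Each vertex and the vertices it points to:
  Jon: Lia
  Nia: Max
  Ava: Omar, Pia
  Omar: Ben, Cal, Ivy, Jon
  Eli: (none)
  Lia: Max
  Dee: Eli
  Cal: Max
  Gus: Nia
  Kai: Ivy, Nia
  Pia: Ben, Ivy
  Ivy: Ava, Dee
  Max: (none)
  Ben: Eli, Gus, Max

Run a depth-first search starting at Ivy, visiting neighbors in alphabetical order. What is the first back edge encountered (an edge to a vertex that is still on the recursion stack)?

Omar→Ivy

DFS from Ivy (visiting neighbors in alphabetical order); mark gray on enter, black on exit:
Ivy gray
  Ava gray
    Omar gray
      Ben gray
        Eli gray
        Eli black
        Gus gray
          Nia gray
            Max gray
            Max black
          Nia black
        Gus black
        Ben→Max: Max black — skip
      Ben black
      Cal gray
        Cal→Max: Max black — skip
      Cal black
      Omar→Ivy: Ivy is gray → back edge
First back edge: Omar → Ivy.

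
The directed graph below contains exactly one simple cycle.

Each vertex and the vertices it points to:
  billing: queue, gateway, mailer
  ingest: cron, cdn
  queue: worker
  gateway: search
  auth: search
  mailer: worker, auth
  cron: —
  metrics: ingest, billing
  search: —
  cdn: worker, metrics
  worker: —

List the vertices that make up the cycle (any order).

cdn, ingest, metrics

DFS with gray/black marking from metrics:
metrics gray
  ingest gray
    cron gray
    cron black
    cdn gray
      worker gray
      worker black
      cdn→metrics: metrics is gray → back edge
Back edge closes the cycle metrics → ingest → cdn → metrics; its vertices are {cdn, ingest, metrics}.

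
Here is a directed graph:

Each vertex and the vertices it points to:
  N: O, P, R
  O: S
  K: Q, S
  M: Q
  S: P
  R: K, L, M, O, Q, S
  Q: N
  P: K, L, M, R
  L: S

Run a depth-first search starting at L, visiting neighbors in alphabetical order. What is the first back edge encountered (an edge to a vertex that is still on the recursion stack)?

DFS from L (visiting neighbors in alphabetical order); mark gray on enter, black on exit:
L gray
  S gray
    P gray
      K gray
        Q gray
          N gray
            O gray
              O→S: S is gray → back edge
First back edge: O → S.

O->S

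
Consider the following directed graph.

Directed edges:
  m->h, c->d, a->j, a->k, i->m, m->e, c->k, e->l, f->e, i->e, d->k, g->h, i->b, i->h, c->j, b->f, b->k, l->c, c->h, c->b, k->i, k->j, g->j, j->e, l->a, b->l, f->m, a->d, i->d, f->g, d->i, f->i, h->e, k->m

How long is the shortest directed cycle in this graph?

For each vertex v, BFS finds the shortest path from v back to v.
The shortest such closed walk is d → i → d, length 2.

2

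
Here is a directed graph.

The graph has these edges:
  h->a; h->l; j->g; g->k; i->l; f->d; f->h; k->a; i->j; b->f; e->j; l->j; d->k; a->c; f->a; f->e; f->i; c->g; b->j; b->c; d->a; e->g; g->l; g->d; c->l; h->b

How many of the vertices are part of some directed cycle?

10

A vertex is on a directed cycle iff it belongs to a strongly connected component of size ≥ 2 (or has a self-loop).
The vertices on cycles are {a, b, c, d, f, g, h, j, k, l} — 10 in total.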